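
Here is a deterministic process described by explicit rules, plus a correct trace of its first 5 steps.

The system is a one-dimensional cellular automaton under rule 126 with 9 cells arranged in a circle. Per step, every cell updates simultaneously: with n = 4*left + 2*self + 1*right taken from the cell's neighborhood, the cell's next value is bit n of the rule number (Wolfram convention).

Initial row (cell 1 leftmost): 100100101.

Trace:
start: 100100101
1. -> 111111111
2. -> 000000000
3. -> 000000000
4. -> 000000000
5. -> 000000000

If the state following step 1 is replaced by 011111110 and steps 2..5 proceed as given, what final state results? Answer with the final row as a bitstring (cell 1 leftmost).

000111000

state after step 1 := 011111110
2. -> 110000011
3. -> 011000110
4. -> 111101111
5. -> 000111000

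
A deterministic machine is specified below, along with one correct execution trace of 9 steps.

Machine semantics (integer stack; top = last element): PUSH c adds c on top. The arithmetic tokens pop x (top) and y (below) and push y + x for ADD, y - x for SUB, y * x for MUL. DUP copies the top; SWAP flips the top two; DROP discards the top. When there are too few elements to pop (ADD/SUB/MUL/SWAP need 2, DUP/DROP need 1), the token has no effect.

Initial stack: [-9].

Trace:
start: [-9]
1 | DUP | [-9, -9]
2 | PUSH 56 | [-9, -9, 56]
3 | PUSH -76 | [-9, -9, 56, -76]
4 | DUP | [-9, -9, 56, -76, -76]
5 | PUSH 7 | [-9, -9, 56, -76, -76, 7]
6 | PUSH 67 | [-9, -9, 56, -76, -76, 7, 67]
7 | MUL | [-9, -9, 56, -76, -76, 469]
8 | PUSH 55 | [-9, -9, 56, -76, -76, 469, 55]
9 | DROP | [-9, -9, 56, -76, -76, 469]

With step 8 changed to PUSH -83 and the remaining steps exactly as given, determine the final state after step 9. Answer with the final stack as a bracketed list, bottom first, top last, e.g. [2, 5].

[-9, -9, 56, -76, -76, 469]

(re-executing from step 8 with the substitution; state before step 8: [-9, -9, 56, -76, -76, 469])
8 | PUSH -83 | [-9, -9, 56, -76, -76, 469, -83]
9 | DROP | [-9, -9, 56, -76, -76, 469]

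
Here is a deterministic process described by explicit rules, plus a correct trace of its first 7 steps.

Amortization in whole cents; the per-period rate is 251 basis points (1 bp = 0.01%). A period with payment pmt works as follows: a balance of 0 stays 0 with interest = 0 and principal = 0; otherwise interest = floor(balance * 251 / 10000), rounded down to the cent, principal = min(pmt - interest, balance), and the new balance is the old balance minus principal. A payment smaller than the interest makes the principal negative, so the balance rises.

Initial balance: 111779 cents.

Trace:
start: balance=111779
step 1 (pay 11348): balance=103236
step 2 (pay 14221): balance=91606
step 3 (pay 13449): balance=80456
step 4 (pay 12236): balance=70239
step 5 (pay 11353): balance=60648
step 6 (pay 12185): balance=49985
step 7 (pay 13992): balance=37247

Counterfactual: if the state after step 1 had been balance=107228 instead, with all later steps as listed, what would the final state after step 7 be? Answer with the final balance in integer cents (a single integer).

41879

state after step 1 := balance=107228
step 2 (pay 14221): balance=95698
step 3 (pay 13449): balance=84651
step 4 (pay 12236): balance=74539
step 5 (pay 11353): balance=65056
step 6 (pay 12185): balance=54503
step 7 (pay 13992): balance=41879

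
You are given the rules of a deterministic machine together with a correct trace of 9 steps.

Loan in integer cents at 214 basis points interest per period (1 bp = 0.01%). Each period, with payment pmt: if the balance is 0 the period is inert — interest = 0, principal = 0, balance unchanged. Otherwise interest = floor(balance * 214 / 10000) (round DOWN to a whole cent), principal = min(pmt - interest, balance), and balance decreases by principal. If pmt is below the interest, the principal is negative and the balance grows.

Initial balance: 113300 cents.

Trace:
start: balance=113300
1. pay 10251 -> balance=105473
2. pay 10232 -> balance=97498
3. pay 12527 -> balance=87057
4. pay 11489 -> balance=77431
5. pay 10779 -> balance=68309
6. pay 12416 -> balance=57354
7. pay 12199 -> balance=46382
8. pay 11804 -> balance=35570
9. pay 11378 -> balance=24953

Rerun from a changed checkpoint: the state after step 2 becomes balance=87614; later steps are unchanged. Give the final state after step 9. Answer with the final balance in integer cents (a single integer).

state after step 2 := balance=87614
3. pay 12527 -> balance=76961
4. pay 11489 -> balance=67118
5. pay 10779 -> balance=57775
6. pay 12416 -> balance=46595
7. pay 12199 -> balance=35393
8. pay 11804 -> balance=24346
9. pay 11378 -> balance=13489

13489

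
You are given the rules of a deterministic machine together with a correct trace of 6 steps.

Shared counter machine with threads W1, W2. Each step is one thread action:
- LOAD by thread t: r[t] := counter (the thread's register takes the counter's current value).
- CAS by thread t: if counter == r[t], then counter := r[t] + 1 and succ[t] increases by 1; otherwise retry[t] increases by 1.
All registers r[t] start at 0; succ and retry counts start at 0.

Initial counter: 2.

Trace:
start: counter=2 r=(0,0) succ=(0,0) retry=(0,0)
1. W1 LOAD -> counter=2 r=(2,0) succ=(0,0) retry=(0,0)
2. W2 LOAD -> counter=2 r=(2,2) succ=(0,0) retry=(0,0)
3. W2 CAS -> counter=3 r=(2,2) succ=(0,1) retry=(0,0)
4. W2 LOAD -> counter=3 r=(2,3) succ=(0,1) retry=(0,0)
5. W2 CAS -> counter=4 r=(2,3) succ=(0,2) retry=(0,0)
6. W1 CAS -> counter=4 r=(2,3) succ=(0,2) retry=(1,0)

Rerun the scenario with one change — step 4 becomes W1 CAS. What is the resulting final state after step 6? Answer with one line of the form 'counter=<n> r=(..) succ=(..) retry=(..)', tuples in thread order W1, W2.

(re-executing from step 4 with the substitution; state before step 4: counter=3 r=(2,2) succ=(0,1) retry=(0,0))
4. W1 CAS -> counter=3 r=(2,2) succ=(0,1) retry=(1,0)
5. W2 CAS -> counter=3 r=(2,2) succ=(0,1) retry=(1,1)
6. W1 CAS -> counter=3 r=(2,2) succ=(0,1) retry=(2,1)

counter=3 r=(2,2) succ=(0,1) retry=(2,1)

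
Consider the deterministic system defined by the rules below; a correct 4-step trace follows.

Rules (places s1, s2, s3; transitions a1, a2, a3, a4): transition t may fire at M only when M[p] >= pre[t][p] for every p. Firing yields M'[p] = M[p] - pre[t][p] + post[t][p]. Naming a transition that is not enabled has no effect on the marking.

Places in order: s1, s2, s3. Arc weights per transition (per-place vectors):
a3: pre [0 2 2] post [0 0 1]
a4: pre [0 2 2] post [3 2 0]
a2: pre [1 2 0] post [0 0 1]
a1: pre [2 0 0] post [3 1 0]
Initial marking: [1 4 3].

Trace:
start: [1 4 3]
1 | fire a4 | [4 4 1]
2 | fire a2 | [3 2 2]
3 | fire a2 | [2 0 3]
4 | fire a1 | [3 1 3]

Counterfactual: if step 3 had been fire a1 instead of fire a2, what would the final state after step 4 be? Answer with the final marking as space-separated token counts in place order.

(re-executing from step 3 with the substitution; state before step 3: [3 2 2])
3 | fire a1 | [4 3 2]
4 | fire a1 | [5 4 2]

5 4 2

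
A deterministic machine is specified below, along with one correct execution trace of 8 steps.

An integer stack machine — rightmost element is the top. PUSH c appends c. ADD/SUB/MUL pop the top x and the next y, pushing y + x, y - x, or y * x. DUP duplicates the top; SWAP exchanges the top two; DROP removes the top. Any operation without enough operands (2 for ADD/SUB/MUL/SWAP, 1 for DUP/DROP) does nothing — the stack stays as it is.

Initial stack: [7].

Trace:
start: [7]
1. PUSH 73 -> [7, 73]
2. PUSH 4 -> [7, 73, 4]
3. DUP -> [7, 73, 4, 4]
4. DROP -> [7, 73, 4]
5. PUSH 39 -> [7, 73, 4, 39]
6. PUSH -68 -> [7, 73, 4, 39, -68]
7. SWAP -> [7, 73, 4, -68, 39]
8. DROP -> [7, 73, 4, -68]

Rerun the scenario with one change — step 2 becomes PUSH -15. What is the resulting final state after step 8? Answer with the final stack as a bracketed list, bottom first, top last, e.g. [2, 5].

[7, 73, -15, -68]

(re-executing from step 2 with the substitution; state before step 2: [7, 73])
2. PUSH -15 -> [7, 73, -15]
3. DUP -> [7, 73, -15, -15]
4. DROP -> [7, 73, -15]
5. PUSH 39 -> [7, 73, -15, 39]
6. PUSH -68 -> [7, 73, -15, 39, -68]
7. SWAP -> [7, 73, -15, -68, 39]
8. DROP -> [7, 73, -15, -68]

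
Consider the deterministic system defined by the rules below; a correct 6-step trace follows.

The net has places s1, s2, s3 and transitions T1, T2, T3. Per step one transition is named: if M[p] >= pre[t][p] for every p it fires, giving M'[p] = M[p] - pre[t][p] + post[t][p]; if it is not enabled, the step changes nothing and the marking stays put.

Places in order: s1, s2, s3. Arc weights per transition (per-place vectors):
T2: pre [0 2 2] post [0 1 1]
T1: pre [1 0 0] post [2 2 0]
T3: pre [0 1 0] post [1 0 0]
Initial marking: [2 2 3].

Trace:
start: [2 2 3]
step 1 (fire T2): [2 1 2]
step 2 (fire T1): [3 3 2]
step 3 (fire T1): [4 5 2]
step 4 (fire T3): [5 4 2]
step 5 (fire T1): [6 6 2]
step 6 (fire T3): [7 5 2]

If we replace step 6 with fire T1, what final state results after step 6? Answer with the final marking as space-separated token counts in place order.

7 8 2

(re-executing from step 6 with the substitution; state before step 6: [6 6 2])
step 6 (fire T1): [7 8 2]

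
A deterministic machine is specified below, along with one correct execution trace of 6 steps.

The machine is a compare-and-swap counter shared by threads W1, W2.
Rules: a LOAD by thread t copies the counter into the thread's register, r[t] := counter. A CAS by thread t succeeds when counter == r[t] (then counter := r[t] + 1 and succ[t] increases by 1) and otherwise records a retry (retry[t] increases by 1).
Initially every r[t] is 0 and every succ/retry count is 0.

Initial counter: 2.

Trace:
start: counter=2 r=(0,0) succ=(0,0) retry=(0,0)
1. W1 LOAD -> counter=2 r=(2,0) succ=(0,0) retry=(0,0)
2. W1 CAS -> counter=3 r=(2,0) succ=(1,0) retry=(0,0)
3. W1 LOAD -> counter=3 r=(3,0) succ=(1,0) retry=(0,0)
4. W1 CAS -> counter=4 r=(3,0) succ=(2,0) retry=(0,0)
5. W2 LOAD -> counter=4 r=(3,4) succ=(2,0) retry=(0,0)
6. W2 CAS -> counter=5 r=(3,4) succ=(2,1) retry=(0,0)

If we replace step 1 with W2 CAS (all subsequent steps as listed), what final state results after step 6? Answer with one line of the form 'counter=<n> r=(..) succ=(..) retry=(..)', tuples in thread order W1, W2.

counter=4 r=(2,3) succ=(1,1) retry=(1,1)

(re-executing from step 1 with the substitution; state before step 1: counter=2 r=(0,0) succ=(0,0) retry=(0,0))
1. W2 CAS -> counter=2 r=(0,0) succ=(0,0) retry=(0,1)
2. W1 CAS -> counter=2 r=(0,0) succ=(0,0) retry=(1,1)
3. W1 LOAD -> counter=2 r=(2,0) succ=(0,0) retry=(1,1)
4. W1 CAS -> counter=3 r=(2,0) succ=(1,0) retry=(1,1)
5. W2 LOAD -> counter=3 r=(2,3) succ=(1,0) retry=(1,1)
6. W2 CAS -> counter=4 r=(2,3) succ=(1,1) retry=(1,1)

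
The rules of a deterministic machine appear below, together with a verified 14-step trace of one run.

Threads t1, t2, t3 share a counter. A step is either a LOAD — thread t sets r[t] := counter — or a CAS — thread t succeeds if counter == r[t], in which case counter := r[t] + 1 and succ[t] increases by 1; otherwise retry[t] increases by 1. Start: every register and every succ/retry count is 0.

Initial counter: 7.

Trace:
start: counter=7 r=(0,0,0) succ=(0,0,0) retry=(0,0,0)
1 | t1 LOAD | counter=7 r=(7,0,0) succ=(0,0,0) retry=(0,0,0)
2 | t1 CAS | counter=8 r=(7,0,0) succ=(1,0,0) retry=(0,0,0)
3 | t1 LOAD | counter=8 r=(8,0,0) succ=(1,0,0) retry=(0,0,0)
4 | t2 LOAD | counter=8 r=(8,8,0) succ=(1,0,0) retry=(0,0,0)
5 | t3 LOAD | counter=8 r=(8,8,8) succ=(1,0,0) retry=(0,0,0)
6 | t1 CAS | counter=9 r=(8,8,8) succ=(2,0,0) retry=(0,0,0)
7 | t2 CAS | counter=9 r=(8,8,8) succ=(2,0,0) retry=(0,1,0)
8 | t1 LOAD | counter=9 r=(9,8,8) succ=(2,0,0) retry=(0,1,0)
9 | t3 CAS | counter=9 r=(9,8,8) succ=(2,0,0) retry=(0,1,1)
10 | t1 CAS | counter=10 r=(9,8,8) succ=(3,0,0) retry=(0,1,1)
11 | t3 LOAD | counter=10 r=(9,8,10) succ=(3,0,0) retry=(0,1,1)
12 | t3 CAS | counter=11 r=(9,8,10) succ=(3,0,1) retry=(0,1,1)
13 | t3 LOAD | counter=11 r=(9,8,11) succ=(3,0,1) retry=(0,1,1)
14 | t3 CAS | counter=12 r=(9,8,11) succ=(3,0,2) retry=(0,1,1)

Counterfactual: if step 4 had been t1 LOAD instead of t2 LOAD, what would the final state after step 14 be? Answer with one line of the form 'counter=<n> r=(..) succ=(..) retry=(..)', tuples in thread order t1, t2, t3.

counter=12 r=(9,0,11) succ=(3,0,2) retry=(0,1,1)

(re-executing from step 4 with the substitution; state before step 4: counter=8 r=(8,0,0) succ=(1,0,0) retry=(0,0,0))
4 | t1 LOAD | counter=8 r=(8,0,0) succ=(1,0,0) retry=(0,0,0)
5 | t3 LOAD | counter=8 r=(8,0,8) succ=(1,0,0) retry=(0,0,0)
6 | t1 CAS | counter=9 r=(8,0,8) succ=(2,0,0) retry=(0,0,0)
7 | t2 CAS | counter=9 r=(8,0,8) succ=(2,0,0) retry=(0,1,0)
8 | t1 LOAD | counter=9 r=(9,0,8) succ=(2,0,0) retry=(0,1,0)
9 | t3 CAS | counter=9 r=(9,0,8) succ=(2,0,0) retry=(0,1,1)
10 | t1 CAS | counter=10 r=(9,0,8) succ=(3,0,0) retry=(0,1,1)
11 | t3 LOAD | counter=10 r=(9,0,10) succ=(3,0,0) retry=(0,1,1)
12 | t3 CAS | counter=11 r=(9,0,10) succ=(3,0,1) retry=(0,1,1)
13 | t3 LOAD | counter=11 r=(9,0,11) succ=(3,0,1) retry=(0,1,1)
14 | t3 CAS | counter=12 r=(9,0,11) succ=(3,0,2) retry=(0,1,1)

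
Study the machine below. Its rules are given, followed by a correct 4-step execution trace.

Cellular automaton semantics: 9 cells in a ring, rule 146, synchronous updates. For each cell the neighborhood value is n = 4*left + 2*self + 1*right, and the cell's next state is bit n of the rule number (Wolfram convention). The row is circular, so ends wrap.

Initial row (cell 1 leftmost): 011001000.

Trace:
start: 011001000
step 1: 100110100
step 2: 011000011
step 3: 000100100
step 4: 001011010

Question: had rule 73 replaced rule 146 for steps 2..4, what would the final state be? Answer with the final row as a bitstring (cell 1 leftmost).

010110100

(re-executing steps 2..4 under rule 73; state before step 2: 100110100)
step 2: 000110000
step 3: 110110111
step 4: 010110100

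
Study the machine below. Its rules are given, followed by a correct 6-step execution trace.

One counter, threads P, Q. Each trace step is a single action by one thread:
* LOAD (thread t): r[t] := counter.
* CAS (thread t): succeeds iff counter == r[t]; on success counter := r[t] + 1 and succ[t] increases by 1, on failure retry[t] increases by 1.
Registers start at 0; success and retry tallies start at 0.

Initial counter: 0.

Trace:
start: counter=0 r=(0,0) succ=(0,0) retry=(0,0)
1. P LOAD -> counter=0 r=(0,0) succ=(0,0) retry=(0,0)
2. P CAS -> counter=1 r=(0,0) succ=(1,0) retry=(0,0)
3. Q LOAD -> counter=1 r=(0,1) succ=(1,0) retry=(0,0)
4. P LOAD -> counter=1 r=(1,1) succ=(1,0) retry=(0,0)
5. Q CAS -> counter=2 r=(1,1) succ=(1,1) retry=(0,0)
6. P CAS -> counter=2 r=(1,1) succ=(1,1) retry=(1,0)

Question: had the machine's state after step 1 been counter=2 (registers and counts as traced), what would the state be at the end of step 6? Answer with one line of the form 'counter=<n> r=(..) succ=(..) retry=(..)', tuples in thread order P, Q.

counter=3 r=(2,2) succ=(0,1) retry=(2,0)

state after step 1 := counter=2 r=(0,0) succ=(0,0) retry=(0,0)
2. P CAS -> counter=2 r=(0,0) succ=(0,0) retry=(1,0)
3. Q LOAD -> counter=2 r=(0,2) succ=(0,0) retry=(1,0)
4. P LOAD -> counter=2 r=(2,2) succ=(0,0) retry=(1,0)
5. Q CAS -> counter=3 r=(2,2) succ=(0,1) retry=(1,0)
6. P CAS -> counter=3 r=(2,2) succ=(0,1) retry=(2,0)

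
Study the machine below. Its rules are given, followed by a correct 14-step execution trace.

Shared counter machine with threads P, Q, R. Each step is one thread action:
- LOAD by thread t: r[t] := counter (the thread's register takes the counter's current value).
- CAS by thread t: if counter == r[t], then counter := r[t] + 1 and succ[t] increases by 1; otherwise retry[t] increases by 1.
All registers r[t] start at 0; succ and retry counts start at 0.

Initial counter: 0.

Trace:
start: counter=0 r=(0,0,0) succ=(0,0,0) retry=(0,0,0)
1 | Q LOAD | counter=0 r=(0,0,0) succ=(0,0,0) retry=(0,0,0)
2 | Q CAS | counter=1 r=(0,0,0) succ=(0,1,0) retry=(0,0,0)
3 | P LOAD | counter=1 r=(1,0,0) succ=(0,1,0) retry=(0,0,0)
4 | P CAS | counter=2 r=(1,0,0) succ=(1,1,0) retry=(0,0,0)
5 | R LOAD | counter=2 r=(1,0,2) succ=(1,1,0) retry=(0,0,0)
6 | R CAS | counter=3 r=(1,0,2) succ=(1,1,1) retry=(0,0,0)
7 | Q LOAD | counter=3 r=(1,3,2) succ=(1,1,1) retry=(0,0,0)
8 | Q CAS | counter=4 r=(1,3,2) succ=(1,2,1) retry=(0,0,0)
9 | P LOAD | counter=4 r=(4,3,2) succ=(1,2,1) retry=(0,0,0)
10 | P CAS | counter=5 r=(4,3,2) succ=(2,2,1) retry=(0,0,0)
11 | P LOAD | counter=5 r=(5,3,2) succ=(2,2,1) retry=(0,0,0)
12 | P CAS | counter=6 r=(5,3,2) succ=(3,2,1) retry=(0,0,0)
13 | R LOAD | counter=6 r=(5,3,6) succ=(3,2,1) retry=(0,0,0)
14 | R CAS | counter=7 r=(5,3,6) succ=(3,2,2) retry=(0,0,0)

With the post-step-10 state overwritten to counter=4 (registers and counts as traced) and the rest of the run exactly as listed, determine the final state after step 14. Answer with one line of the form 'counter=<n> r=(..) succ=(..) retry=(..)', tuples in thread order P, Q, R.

counter=6 r=(4,3,5) succ=(3,2,2) retry=(0,0,0)

state after step 10 := counter=4 r=(4,3,2) succ=(2,2,1) retry=(0,0,0)
11 | P LOAD | counter=4 r=(4,3,2) succ=(2,2,1) retry=(0,0,0)
12 | P CAS | counter=5 r=(4,3,2) succ=(3,2,1) retry=(0,0,0)
13 | R LOAD | counter=5 r=(4,3,5) succ=(3,2,1) retry=(0,0,0)
14 | R CAS | counter=6 r=(4,3,5) succ=(3,2,2) retry=(0,0,0)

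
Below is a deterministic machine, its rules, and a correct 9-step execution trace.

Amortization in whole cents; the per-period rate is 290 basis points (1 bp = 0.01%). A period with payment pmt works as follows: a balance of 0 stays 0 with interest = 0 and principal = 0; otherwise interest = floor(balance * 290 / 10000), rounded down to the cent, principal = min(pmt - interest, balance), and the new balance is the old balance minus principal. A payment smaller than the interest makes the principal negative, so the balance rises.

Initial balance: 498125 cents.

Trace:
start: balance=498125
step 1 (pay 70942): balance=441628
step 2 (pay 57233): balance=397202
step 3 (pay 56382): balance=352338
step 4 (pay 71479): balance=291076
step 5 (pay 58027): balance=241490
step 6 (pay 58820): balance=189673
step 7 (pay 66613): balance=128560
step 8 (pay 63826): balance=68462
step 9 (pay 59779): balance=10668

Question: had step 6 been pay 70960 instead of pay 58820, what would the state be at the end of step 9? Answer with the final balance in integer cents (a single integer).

(re-executing from step 6 with the substitution; state before step 6: balance=241490)
step 6 (pay 70960): balance=177533
step 7 (pay 66613): balance=116068
step 8 (pay 63826): balance=55607
step 9 (pay 59779): balance=0

0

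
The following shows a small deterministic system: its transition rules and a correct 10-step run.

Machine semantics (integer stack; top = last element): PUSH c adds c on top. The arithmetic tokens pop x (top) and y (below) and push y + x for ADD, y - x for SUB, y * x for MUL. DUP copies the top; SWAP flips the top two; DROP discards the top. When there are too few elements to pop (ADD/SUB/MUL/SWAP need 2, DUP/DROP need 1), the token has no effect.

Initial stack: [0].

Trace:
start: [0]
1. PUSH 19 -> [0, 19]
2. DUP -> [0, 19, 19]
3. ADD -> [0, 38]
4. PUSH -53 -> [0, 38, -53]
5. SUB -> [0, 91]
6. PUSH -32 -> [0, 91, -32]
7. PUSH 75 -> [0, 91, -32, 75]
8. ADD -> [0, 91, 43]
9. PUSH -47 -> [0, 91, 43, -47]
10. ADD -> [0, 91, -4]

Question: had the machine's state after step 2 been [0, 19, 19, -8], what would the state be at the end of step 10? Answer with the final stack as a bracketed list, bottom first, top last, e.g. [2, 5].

state after step 2 := [0, 19, 19, -8]
3. ADD -> [0, 19, 11]
4. PUSH -53 -> [0, 19, 11, -53]
5. SUB -> [0, 19, 64]
6. PUSH -32 -> [0, 19, 64, -32]
7. PUSH 75 -> [0, 19, 64, -32, 75]
8. ADD -> [0, 19, 64, 43]
9. PUSH -47 -> [0, 19, 64, 43, -47]
10. ADD -> [0, 19, 64, -4]

[0, 19, 64, -4]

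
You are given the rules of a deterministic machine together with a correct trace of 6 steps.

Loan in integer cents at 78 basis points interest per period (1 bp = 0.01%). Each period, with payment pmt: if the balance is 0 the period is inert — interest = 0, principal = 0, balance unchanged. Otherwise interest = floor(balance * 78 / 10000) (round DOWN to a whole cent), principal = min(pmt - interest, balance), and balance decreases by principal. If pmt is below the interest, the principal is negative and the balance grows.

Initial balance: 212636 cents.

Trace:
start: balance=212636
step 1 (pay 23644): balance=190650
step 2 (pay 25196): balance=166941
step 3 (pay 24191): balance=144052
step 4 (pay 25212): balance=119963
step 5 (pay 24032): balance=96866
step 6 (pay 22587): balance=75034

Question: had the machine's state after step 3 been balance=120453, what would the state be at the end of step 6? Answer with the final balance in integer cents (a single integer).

50879

state after step 3 := balance=120453
step 4 (pay 25212): balance=96180
step 5 (pay 24032): balance=72898
step 6 (pay 22587): balance=50879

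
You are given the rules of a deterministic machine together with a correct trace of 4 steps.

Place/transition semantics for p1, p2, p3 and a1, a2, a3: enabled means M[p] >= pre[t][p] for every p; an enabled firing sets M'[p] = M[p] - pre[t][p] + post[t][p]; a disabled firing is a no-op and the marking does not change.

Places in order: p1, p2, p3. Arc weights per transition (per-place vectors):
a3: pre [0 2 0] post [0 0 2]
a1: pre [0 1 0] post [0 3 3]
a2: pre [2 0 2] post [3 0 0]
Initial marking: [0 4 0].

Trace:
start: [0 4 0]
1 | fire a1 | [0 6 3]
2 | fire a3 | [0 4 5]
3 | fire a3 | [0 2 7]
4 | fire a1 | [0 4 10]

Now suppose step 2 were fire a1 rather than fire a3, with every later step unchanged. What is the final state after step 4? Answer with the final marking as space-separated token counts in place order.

0 8 11

(re-executing from step 2 with the substitution; state before step 2: [0 6 3])
2 | fire a1 | [0 8 6]
3 | fire a3 | [0 6 8]
4 | fire a1 | [0 8 11]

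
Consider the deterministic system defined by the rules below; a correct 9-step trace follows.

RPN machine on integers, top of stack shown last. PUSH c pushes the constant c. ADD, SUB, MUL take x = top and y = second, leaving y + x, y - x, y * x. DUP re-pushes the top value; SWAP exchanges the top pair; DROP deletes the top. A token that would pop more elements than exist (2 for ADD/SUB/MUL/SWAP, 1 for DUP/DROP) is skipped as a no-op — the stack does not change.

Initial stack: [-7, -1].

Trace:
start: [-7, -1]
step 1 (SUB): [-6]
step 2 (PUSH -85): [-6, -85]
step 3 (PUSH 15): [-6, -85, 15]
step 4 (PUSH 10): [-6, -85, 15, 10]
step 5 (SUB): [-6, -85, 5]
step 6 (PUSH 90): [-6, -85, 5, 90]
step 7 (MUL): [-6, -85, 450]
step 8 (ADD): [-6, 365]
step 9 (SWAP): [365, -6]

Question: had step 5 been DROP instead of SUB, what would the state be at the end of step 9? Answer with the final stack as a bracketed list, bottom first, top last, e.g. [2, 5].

[1265, -6]

(re-executing from step 5 with the substitution; state before step 5: [-6, -85, 15, 10])
step 5 (DROP): [-6, -85, 15]
step 6 (PUSH 90): [-6, -85, 15, 90]
step 7 (MUL): [-6, -85, 1350]
step 8 (ADD): [-6, 1265]
step 9 (SWAP): [1265, -6]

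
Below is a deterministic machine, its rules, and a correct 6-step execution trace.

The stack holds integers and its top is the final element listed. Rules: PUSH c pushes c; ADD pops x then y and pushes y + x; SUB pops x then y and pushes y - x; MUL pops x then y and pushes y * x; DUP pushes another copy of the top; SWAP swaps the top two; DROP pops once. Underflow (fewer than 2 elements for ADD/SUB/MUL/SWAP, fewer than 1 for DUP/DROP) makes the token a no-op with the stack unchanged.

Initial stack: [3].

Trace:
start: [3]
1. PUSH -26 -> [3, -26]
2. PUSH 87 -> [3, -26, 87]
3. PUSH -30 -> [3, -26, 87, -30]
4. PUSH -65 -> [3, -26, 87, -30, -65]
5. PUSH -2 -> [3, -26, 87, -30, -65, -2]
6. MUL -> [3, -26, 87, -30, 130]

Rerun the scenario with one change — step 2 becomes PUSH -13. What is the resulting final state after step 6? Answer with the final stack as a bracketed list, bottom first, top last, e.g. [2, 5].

[3, -26, -13, -30, 130]

(re-executing from step 2 with the substitution; state before step 2: [3, -26])
2. PUSH -13 -> [3, -26, -13]
3. PUSH -30 -> [3, -26, -13, -30]
4. PUSH -65 -> [3, -26, -13, -30, -65]
5. PUSH -2 -> [3, -26, -13, -30, -65, -2]
6. MUL -> [3, -26, -13, -30, 130]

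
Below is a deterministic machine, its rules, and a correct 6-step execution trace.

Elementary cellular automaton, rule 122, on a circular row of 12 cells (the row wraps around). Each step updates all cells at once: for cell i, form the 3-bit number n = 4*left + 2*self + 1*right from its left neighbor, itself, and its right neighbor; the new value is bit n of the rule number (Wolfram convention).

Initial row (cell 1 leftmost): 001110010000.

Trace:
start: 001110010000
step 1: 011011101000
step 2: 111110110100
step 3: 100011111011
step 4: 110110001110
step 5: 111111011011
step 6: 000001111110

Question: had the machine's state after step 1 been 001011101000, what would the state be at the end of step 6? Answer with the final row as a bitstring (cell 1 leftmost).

100110110011

state after step 1 := 001011101000
step 2: 010110110100
step 3: 101111111010
step 4: 011000001101
step 5: 111100011110
step 6: 100110110011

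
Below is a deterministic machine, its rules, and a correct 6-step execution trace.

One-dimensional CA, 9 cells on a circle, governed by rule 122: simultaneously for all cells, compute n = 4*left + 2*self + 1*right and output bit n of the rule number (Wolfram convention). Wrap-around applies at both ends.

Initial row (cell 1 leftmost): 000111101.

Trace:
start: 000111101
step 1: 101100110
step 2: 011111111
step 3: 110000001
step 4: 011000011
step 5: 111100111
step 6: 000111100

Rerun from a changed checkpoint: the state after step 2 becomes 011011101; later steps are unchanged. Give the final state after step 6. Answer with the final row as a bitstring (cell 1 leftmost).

111111001

state after step 2 := 011011101
step 3: 111110110
step 4: 100011111
step 5: 110110000
step 6: 111111001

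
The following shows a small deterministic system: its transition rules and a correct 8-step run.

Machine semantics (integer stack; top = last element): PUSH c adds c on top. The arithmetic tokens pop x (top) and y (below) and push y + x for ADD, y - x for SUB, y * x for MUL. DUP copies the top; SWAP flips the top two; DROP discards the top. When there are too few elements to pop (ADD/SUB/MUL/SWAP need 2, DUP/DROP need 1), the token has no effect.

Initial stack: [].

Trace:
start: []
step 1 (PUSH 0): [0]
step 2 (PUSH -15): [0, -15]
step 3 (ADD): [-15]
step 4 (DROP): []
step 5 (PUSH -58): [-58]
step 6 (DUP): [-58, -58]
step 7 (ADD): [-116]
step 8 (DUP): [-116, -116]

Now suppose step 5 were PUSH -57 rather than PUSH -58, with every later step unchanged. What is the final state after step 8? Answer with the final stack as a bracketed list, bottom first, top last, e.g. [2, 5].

(re-executing from step 5 with the substitution; state before step 5: [])
step 5 (PUSH -57): [-57]
step 6 (DUP): [-57, -57]
step 7 (ADD): [-114]
step 8 (DUP): [-114, -114]

[-114, -114]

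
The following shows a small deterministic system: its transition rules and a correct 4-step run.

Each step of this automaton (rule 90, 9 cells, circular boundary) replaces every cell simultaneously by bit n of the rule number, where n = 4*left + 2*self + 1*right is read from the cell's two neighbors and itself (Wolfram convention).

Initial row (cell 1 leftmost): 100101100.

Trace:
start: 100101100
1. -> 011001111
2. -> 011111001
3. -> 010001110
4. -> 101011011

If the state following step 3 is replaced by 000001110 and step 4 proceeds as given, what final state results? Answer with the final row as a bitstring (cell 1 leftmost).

state after step 3 := 000001110
4. -> 000011011

000011011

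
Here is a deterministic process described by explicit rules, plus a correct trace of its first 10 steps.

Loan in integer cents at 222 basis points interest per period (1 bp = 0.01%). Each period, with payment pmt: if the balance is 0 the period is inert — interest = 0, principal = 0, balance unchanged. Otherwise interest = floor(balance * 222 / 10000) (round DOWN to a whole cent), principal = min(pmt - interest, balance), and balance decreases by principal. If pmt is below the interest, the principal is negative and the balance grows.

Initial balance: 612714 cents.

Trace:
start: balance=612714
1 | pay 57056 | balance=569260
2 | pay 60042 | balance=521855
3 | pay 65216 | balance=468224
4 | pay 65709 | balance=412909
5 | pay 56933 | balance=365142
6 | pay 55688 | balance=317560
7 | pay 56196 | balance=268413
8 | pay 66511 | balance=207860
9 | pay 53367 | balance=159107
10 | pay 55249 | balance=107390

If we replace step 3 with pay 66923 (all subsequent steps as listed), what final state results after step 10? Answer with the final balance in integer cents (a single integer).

(re-executing from step 3 with the substitution; state before step 3: balance=521855)
3 | pay 66923 | balance=466517
4 | pay 65709 | balance=411164
5 | pay 56933 | balance=363358
6 | pay 55688 | balance=315736
7 | pay 56196 | balance=266549
8 | pay 66511 | balance=205955
9 | pay 53367 | balance=157160
10 | pay 55249 | balance=105399

105399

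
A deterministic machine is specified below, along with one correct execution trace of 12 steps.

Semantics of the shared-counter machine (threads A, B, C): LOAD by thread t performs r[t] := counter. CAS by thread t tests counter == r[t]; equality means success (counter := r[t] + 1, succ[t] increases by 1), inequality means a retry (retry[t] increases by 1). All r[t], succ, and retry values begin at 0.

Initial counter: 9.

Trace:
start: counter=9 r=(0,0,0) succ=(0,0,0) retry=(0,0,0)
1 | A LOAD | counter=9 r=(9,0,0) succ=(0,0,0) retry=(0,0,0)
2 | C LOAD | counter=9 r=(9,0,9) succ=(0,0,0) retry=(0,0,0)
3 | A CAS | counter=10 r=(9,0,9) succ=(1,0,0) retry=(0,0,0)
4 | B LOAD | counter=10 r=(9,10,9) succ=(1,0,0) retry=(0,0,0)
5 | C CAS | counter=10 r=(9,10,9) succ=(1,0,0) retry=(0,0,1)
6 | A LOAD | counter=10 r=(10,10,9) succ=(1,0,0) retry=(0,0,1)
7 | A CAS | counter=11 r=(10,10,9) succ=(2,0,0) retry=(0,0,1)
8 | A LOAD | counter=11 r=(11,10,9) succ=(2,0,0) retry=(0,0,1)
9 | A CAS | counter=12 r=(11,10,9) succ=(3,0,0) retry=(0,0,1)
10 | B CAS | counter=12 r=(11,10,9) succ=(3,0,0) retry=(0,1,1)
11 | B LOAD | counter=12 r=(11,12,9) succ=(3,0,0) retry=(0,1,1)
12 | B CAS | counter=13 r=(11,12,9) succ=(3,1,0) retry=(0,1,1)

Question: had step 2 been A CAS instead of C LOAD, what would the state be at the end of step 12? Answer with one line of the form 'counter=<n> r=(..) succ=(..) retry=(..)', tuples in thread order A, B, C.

counter=13 r=(11,12,0) succ=(3,1,0) retry=(1,1,1)

(re-executing from step 2 with the substitution; state before step 2: counter=9 r=(9,0,0) succ=(0,0,0) retry=(0,0,0))
2 | A CAS | counter=10 r=(9,0,0) succ=(1,0,0) retry=(0,0,0)
3 | A CAS | counter=10 r=(9,0,0) succ=(1,0,0) retry=(1,0,0)
4 | B LOAD | counter=10 r=(9,10,0) succ=(1,0,0) retry=(1,0,0)
5 | C CAS | counter=10 r=(9,10,0) succ=(1,0,0) retry=(1,0,1)
6 | A LOAD | counter=10 r=(10,10,0) succ=(1,0,0) retry=(1,0,1)
7 | A CAS | counter=11 r=(10,10,0) succ=(2,0,0) retry=(1,0,1)
8 | A LOAD | counter=11 r=(11,10,0) succ=(2,0,0) retry=(1,0,1)
9 | A CAS | counter=12 r=(11,10,0) succ=(3,0,0) retry=(1,0,1)
10 | B CAS | counter=12 r=(11,10,0) succ=(3,0,0) retry=(1,1,1)
11 | B LOAD | counter=12 r=(11,12,0) succ=(3,0,0) retry=(1,1,1)
12 | B CAS | counter=13 r=(11,12,0) succ=(3,1,0) retry=(1,1,1)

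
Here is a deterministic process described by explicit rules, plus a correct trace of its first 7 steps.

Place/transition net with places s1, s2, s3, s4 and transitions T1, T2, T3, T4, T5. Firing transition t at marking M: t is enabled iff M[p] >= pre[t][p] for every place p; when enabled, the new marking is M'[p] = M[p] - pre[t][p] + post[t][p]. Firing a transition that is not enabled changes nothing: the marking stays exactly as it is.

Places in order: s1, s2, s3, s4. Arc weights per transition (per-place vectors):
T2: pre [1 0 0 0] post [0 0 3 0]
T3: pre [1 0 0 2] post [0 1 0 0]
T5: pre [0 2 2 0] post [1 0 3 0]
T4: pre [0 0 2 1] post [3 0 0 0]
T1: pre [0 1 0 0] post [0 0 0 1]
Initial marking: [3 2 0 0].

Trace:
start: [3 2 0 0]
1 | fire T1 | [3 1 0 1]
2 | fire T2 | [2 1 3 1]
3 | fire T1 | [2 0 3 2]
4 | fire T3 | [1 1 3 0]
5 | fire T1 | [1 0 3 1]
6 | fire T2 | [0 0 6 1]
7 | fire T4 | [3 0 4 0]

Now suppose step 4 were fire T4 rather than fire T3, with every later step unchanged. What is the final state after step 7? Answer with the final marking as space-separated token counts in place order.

7 0 2 0

(re-executing from step 4 with the substitution; state before step 4: [2 0 3 2])
4 | fire T4 | [5 0 1 1]
5 | fire T1 | [5 0 1 1]
6 | fire T2 | [4 0 4 1]
7 | fire T4 | [7 0 2 0]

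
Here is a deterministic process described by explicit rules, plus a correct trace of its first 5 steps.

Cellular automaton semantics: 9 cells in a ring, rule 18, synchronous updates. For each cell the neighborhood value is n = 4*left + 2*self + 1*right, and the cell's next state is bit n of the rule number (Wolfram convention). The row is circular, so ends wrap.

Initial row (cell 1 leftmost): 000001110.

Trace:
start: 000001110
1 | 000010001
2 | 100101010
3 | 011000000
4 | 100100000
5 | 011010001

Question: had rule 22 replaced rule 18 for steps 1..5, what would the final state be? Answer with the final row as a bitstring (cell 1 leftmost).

(re-executing steps 1..5 under rule 22; state before step 1: 000001110)
1 | 000010001
2 | 100111011
3 | 011000000
4 | 100100000
5 | 111110001

111110001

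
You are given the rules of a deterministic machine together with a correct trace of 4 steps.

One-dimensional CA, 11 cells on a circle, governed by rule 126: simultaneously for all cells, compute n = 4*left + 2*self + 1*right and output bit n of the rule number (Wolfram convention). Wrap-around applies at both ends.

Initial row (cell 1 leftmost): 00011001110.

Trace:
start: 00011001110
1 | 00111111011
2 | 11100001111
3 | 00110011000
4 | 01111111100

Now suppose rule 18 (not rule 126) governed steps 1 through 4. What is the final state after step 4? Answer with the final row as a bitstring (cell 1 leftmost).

(re-executing steps 1..4 under rule 18; state before step 1: 00011001110)
1 | 00100110001
2 | 11011001010
3 | 00000110000
4 | 00001001000

00001001000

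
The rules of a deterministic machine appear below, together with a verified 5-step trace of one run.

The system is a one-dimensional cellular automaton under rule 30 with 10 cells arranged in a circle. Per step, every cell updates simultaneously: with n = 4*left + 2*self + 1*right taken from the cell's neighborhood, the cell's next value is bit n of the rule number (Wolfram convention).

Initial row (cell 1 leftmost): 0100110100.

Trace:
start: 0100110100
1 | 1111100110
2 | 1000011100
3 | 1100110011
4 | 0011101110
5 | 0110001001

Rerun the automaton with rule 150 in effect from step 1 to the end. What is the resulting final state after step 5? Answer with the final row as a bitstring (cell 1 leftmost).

1000010101

(re-executing steps 1..5 under rule 150; state before step 1: 0100110100)
1 | 1111000110
2 | 0110101000
3 | 1000101100
4 | 1101100011
5 | 1000010101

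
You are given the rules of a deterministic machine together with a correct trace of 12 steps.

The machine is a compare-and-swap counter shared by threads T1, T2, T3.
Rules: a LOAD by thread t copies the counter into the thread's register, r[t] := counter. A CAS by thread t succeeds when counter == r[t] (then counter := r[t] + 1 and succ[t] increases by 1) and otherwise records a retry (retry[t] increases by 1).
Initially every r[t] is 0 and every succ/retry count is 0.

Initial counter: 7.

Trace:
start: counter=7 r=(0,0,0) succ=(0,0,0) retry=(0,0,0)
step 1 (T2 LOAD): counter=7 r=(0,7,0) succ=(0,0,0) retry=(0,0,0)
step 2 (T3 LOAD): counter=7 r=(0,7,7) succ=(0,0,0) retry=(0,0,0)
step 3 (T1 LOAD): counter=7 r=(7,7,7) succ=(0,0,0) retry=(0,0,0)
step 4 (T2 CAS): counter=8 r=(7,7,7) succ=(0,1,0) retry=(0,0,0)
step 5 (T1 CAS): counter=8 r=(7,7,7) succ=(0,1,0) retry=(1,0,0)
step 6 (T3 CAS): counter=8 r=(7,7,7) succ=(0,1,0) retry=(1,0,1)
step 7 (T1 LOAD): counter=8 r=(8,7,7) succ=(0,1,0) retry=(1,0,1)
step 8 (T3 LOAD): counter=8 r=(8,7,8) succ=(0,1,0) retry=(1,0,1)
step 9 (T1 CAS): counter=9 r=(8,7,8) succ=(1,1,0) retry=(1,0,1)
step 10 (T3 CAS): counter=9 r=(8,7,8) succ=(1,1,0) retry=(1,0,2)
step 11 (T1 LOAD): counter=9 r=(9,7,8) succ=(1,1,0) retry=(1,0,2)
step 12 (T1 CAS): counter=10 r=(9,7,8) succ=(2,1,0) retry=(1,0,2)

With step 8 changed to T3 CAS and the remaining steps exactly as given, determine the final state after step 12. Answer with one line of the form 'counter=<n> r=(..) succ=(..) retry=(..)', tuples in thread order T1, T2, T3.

counter=10 r=(9,7,7) succ=(2,1,0) retry=(1,0,3)

(re-executing from step 8 with the substitution; state before step 8: counter=8 r=(8,7,7) succ=(0,1,0) retry=(1,0,1))
step 8 (T3 CAS): counter=8 r=(8,7,7) succ=(0,1,0) retry=(1,0,2)
step 9 (T1 CAS): counter=9 r=(8,7,7) succ=(1,1,0) retry=(1,0,2)
step 10 (T3 CAS): counter=9 r=(8,7,7) succ=(1,1,0) retry=(1,0,3)
step 11 (T1 LOAD): counter=9 r=(9,7,7) succ=(1,1,0) retry=(1,0,3)
step 12 (T1 CAS): counter=10 r=(9,7,7) succ=(2,1,0) retry=(1,0,3)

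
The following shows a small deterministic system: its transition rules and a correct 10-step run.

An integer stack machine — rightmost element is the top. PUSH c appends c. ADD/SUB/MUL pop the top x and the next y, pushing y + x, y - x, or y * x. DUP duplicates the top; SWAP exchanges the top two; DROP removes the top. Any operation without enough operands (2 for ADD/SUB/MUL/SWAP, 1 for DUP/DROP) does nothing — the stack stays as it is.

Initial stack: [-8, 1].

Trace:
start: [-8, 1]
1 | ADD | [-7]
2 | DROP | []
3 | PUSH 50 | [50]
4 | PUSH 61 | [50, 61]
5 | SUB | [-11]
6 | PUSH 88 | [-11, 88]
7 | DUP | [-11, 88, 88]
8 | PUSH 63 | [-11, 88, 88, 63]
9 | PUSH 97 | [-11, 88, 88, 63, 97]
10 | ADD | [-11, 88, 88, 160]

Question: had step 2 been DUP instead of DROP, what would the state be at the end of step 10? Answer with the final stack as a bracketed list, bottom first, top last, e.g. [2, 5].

[-7, -7, -11, 88, 88, 160]

(re-executing from step 2 with the substitution; state before step 2: [-7])
2 | DUP | [-7, -7]
3 | PUSH 50 | [-7, -7, 50]
4 | PUSH 61 | [-7, -7, 50, 61]
5 | SUB | [-7, -7, -11]
6 | PUSH 88 | [-7, -7, -11, 88]
7 | DUP | [-7, -7, -11, 88, 88]
8 | PUSH 63 | [-7, -7, -11, 88, 88, 63]
9 | PUSH 97 | [-7, -7, -11, 88, 88, 63, 97]
10 | ADD | [-7, -7, -11, 88, 88, 160]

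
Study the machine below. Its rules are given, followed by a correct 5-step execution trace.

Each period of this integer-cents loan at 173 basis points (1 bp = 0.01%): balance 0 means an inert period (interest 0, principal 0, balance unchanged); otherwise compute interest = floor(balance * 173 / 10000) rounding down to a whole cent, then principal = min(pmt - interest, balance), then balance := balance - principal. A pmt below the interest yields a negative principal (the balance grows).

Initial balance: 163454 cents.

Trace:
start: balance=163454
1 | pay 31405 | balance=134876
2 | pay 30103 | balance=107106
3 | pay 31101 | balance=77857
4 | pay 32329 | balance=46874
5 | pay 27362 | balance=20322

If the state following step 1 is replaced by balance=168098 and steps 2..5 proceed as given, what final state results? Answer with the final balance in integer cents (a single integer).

55905

state after step 1 := balance=168098
2 | pay 30103 | balance=140903
3 | pay 31101 | balance=112239
4 | pay 32329 | balance=81851
5 | pay 27362 | balance=55905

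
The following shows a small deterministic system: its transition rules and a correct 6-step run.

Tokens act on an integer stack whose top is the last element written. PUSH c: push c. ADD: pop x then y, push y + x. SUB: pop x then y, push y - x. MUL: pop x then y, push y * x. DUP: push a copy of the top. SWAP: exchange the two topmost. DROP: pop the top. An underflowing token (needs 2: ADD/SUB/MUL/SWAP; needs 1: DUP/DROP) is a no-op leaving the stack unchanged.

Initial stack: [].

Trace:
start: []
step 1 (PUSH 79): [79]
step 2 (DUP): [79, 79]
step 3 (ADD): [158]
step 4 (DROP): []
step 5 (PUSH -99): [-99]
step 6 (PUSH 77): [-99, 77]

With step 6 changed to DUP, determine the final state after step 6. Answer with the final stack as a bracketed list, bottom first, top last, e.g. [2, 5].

[-99, -99]

(re-executing from step 6 with the substitution; state before step 6: [-99])
step 6 (DUP): [-99, -99]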